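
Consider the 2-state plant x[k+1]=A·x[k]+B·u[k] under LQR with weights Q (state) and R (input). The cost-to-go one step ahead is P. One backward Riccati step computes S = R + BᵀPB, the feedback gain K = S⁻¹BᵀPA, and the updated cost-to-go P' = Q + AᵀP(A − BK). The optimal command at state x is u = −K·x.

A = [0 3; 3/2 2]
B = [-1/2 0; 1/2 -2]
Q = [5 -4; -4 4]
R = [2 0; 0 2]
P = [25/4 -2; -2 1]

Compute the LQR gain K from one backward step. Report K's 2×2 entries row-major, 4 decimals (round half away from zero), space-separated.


0.2264 -1.6226 -0.3868 0.5220

BᵀP = [-4.1250 1.5000; 4.0000 -2.0000]
S = R + BᵀPB = [2 0; 0 2] + [2.8125 -3.0000; -3.0000 4.0000] = [4.8125 -3.0000; -3.0000 6.0000]
BᵀPA = [2.2500 -9.3750; -3.0000 8.0000]
K = S⁻¹·BᵀPA = [0.2264 -1.6226; -0.3868 0.5220]
A−BK = [0.1132 2.1887; 0.6132 3.8553]
AᵀP(A−BK) = [0.5802 -0.7830; -0.7830 16.8616]
P' = Q + AᵀP(A−BK) = [5.5802 -4.7830; -4.7830 20.8616]
tr(P') = 26.4418


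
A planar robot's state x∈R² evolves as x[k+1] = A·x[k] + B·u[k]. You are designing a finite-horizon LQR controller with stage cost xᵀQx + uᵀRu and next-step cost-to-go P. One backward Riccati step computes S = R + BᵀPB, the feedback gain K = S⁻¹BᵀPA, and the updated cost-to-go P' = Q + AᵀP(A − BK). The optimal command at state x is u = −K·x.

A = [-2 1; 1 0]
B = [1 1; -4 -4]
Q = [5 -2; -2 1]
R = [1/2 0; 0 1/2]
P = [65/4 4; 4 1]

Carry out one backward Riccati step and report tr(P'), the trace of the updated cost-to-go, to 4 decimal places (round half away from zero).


BᵀP = [0.2500 0.0000; 0.2500 0.0000]
S = R + BᵀPB = [1/2 0; 0 1/2] + [0.2500 0.2500; 0.2500 0.2500] = [0.7500 0.2500; 0.2500 0.7500]
BᵀPA = [-0.5000 0.2500; -0.5000 0.2500]
K = S⁻¹·BᵀPA = [-0.5000 0.2500; -0.5000 0.2500]
A−BK = [-1.0000 0.5000; -3.0000 2.0000]
AᵀP(A−BK) = [49.5000 -28.2500; -28.2500 16.1250]
P' = Q + AᵀP(A−BK) = [54.5000 -30.2500; -30.2500 17.1250]
tr(P') = 71.6250

71.6250


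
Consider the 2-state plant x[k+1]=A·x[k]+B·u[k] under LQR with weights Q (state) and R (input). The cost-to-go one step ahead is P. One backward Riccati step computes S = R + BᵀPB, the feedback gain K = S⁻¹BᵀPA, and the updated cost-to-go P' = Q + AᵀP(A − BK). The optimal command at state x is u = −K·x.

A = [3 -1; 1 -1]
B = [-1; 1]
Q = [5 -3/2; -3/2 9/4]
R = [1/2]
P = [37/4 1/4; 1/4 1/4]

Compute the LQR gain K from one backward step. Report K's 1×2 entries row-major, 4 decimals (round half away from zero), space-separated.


-2.8421 0.9474

BᵀP = [-9.0000 0.0000]
S = R + BᵀPB = [1/2] + [9.0000] = [9.5000]
BᵀPA = [-27.0000 9.0000]
K = S⁻¹·BᵀPA = [-2.8421 0.9474]
A−BK = [0.1579 -0.0526; 3.8421 -1.9474]
AᵀP(A−BK) = [8.2632 -3.4211; -3.4211 1.4737]
P' = Q + AᵀP(A−BK) = [13.2632 -4.9211; -4.9211 3.7237]
tr(P') = 16.9868


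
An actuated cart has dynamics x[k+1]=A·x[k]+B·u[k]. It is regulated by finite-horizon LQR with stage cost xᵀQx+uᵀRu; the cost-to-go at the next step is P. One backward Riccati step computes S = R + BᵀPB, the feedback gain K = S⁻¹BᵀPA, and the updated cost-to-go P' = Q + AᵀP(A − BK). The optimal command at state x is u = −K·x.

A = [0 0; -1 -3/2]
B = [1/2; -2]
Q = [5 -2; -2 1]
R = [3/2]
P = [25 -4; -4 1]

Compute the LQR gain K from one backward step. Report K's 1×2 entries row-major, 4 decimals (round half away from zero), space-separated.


0.2025 0.3038

BᵀP = [20.5000 -4.0000]
S = R + BᵀPB = [3/2] + [18.2500] = [19.7500]
BᵀPA = [4.0000 6.0000]
K = S⁻¹·BᵀPA = [0.2025 0.3038]
A−BK = [-0.1013 -0.1519; -0.5949 -0.8924]
AᵀP(A−BK) = [0.1899 0.2848; 0.2848 0.4272]
P' = Q + AᵀP(A−BK) = [5.1899 -1.7152; -1.7152 1.4272]
tr(P') = 6.6171


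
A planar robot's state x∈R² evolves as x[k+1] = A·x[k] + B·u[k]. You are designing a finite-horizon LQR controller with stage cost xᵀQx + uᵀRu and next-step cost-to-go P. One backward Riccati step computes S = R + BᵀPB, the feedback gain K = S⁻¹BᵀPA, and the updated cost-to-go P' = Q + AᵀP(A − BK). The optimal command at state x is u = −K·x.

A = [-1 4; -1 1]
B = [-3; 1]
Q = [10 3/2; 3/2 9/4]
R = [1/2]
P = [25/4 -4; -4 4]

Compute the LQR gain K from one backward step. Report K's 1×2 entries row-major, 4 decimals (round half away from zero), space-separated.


0.0796 -0.8850

BᵀP = [-22.7500 16.0000]
S = R + BᵀPB = [1/2] + [84.2500] = [84.7500]
BᵀPA = [6.7500 -75.0000]
K = S⁻¹·BᵀPA = [0.0796 -0.8850]
A−BK = [-0.7611 1.3451; -1.0796 1.8850]
AᵀP(A−BK) = [1.7124 -3.0265; -3.0265 5.6283]
P' = Q + AᵀP(A−BK) = [11.7124 -1.5265; -1.5265 7.8783]
tr(P') = 19.5907


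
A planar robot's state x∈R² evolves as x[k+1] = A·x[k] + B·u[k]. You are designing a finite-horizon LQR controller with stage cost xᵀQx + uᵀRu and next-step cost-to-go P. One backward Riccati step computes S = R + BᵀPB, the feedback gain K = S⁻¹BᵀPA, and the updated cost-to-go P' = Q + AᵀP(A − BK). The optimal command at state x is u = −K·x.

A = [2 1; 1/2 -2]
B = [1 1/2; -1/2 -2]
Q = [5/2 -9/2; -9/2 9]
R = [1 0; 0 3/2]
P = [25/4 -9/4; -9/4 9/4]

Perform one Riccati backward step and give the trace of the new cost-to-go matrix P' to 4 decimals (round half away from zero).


BᵀP = [7.3750 -3.3750; 7.6250 -5.6250]
S = R + BᵀPB = [1 0; 0 3/2] + [9.0625 10.4375; 10.4375 15.0625] = [10.0625 10.4375; 10.4375 16.5625]
BᵀPA = [13.0625 14.1250; 12.4375 18.8750]
K = S⁻¹·BᵀPA = [1.4992 0.6400; -0.1938 0.7363]
A−BK = [0.5977 -0.0081; 0.8619 -0.2074]
AᵀP(A−BK) = [3.8901 0.6075; 0.6075 1.3124]
P' = Q + AᵀP(A−BK) = [6.3901 -3.8925; -3.8925 10.3124]
tr(P') = 16.7025

16.7025


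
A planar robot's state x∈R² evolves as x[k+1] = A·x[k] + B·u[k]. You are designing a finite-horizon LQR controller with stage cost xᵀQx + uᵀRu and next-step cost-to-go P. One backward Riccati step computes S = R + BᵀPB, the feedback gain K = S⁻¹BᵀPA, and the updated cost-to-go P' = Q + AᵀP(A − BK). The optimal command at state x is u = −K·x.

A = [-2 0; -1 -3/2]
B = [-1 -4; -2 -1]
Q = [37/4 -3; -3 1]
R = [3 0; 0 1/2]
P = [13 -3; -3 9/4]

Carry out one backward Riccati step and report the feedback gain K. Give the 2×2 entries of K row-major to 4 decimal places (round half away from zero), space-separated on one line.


0.1870 0.5468 0.4430 -0.1647

BᵀP = [-7.0000 -1.5000; -49.0000 9.7500]
S = R + BᵀPB = [3 0; 0 1/2] + [10.0000 29.5000; 29.5000 186.2500] = [13.0000 29.5000; 29.5000 186.7500]
BᵀPA = [15.5000 2.2500; 88.2500 -14.6250]
K = S⁻¹·BᵀPA = [0.1870 0.5468; 0.4430 -0.1647]
A−BK = [-0.0409 -0.1120; -0.1830 -0.5711]
AᵀP(A−BK) = [0.2552 0.4334; 0.4334 1.4237]
P' = Q + AᵀP(A−BK) = [9.5052 -2.5666; -2.5666 2.4237]
tr(P') = 11.9289


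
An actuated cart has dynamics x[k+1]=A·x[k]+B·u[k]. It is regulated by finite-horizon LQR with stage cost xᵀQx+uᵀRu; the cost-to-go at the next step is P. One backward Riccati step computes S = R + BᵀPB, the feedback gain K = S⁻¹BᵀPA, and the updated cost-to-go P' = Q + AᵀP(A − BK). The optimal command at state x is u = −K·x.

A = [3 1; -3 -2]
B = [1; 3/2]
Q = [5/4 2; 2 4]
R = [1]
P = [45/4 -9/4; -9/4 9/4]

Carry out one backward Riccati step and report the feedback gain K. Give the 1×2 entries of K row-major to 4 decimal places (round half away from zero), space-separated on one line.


BᵀP = [7.8750 1.1250]
S = R + BᵀPB = [1] + [9.5625] = [10.5625]
BᵀPA = [20.2500 5.6250]
K = S⁻¹·BᵀPA = [1.9172 0.5325]
A−BK = [1.0828 0.4675; -5.8757 -2.7988]
AᵀP(A−BK) = [123.1775 56.7160; 56.7160 26.2544]
P' = Q + AᵀP(A−BK) = [124.4275 58.7160; 58.7160 30.2544]
tr(P') = 154.6820

1.9172 0.5325


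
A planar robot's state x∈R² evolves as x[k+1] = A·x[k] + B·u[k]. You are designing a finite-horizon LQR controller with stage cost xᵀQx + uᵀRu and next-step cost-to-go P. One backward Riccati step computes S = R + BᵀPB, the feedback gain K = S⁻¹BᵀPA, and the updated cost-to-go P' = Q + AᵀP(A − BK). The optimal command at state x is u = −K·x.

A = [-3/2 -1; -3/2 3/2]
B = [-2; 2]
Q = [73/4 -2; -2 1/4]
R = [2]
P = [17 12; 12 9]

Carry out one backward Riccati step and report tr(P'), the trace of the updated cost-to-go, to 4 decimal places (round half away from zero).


BᵀP = [-10.0000 -6.0000]
S = R + BᵀPB = [2] + [8.0000] = [10.0000]
BᵀPA = [24.0000 1.0000]
K = S⁻¹·BᵀPA = [2.4000 0.1000]
A−BK = [3.3000 -0.8000; -6.3000 1.3000]
AᵀP(A−BK) = [54.9000 -6.1500; -6.1500 1.1500]
P' = Q + AᵀP(A−BK) = [73.1500 -8.1500; -8.1500 1.4000]
tr(P') = 74.5500

74.5500


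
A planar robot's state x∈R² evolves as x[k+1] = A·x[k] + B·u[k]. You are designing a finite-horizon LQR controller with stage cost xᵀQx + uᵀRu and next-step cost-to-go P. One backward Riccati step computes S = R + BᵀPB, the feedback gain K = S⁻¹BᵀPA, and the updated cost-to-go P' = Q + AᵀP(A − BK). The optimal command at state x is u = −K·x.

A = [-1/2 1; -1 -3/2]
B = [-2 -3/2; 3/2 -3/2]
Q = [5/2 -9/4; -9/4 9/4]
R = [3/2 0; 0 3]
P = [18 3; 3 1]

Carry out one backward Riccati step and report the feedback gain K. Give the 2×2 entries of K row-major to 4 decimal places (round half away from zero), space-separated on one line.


0.0501 -0.4972 0.3215 0.0734

BᵀP = [-31.5000 -4.5000; -31.5000 -6.0000]
S = R + BᵀPB = [3/2 0; 0 3] + [56.2500 54.0000; 54.0000 56.2500] = [57.7500 54.0000; 54.0000 59.2500]
BᵀPA = [20.2500 -24.7500; 21.7500 -22.5000]
K = S⁻¹·BᵀPA = [0.0501 -0.4972; 0.3215 0.0734]
A−BK = [0.0823 0.1157; -0.5929 -0.6440]
AᵀP(A−BK) = [0.4944 0.2219; 0.2219 0.5957]
P' = Q + AᵀP(A−BK) = [2.9944 -2.0281; -2.0281 2.8457]
tr(P') = 5.8401


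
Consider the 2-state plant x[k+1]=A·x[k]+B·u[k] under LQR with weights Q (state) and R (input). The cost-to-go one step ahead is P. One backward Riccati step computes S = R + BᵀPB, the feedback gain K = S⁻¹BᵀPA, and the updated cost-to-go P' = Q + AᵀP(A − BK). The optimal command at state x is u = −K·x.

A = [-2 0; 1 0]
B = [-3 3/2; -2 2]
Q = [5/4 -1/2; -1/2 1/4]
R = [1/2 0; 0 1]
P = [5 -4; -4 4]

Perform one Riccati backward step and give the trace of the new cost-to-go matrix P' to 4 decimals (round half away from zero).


6.9083

BᵀP = [-7.0000 4.0000; -0.5000 2.0000]
S = R + BᵀPB = [1/2 0; 0 1] + [13.0000 -2.5000; -2.5000 3.2500] = [13.5000 -2.5000; -2.5000 4.2500]
BᵀPA = [18.0000 0.0000; 3.0000 0.0000]
K = S⁻¹·BᵀPA = [1.6430 0.0000; 1.6724 0.0000]
A−BK = [0.4205 0.0000; 0.9413 0.0000]
AᵀP(A−BK) = [5.4083 0.0000; 0.0000 0.0000]
P' = Q + AᵀP(A−BK) = [6.6583 -0.5000; -0.5000 0.2500]
tr(P') = 6.9083


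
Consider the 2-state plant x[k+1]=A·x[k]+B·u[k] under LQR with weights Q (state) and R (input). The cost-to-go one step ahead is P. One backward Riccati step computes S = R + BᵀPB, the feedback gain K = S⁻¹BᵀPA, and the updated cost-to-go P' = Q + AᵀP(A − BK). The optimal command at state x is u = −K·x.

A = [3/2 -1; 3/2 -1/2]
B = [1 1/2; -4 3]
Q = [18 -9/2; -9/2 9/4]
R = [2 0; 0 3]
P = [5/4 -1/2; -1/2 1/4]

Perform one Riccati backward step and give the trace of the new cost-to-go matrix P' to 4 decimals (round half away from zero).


21.0159

BᵀP = [3.2500 -1.5000; -0.8750 0.5000]
S = R + BᵀPB = [2 0; 0 3] + [9.2500 -2.8750; -2.8750 1.0625] = [11.2500 -2.8750; -2.8750 4.0625]
BᵀPA = [2.6250 -2.5000; -0.5625 0.6250]
K = S⁻¹·BᵀPA = [0.2417 -0.2233; 0.0326 -0.0042]
A−BK = [1.2421 -0.7746; 2.3689 -1.3806]
AᵀP(A−BK) = [0.5090 -0.3537; -0.3537 0.2569]
P' = Q + AᵀP(A−BK) = [18.5090 -4.8537; -4.8537 2.5069]
tr(P') = 21.0159


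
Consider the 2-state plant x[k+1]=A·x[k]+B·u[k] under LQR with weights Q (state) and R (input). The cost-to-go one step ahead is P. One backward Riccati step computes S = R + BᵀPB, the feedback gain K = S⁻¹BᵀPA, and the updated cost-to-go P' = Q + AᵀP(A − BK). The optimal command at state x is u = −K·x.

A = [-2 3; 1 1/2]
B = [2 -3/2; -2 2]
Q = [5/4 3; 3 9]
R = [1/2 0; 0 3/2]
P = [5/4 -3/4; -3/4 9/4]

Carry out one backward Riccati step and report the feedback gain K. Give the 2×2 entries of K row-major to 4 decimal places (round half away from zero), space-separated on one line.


-0.6469 0.6970 0.0410 0.2938

BᵀP = [4.0000 -6.0000; -3.3750 5.6250]
S = R + BᵀPB = [1/2 0; 0 3/2] + [20.0000 -18.0000; -18.0000 16.3125] = [20.5000 -18.0000; -18.0000 17.8125]
BᵀPA = [-14.0000 9.0000; 12.3750 -7.3125]
K = S⁻¹·BᵀPA = [-0.6469 0.6970; 0.0410 0.2938]
A−BK = [-0.6446 2.0467; -0.3759 1.3064]
AᵀP(A−BK) = [0.6856 -1.7528; -1.7528 5.4379]
P' = Q + AᵀP(A−BK) = [1.9356 1.2472; 1.2472 14.4379]
tr(P') = 16.3736


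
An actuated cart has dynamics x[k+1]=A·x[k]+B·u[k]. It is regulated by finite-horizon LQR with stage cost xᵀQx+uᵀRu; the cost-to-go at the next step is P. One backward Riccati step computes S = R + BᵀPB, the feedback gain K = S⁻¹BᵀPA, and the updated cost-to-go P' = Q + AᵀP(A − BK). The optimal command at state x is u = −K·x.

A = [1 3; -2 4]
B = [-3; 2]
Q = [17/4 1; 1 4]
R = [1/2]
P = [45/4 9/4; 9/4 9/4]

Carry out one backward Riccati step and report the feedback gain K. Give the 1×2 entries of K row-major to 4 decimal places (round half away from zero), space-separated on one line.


BᵀP = [-29.2500 -2.2500]
S = R + BᵀPB = [1/2] + [83.2500] = [83.7500]
BᵀPA = [-24.7500 -96.7500]
K = S⁻¹·BᵀPA = [-0.2955 -1.1552]
A−BK = [0.1134 -0.4657; -1.4090 6.3104]
AᵀP(A−BK) = [3.9358 -17.3418; -17.3418 79.4821]
P' = Q + AᵀP(A−BK) = [8.1858 -16.3418; -16.3418 83.4821]
tr(P') = 91.6679

-0.2955 -1.1552


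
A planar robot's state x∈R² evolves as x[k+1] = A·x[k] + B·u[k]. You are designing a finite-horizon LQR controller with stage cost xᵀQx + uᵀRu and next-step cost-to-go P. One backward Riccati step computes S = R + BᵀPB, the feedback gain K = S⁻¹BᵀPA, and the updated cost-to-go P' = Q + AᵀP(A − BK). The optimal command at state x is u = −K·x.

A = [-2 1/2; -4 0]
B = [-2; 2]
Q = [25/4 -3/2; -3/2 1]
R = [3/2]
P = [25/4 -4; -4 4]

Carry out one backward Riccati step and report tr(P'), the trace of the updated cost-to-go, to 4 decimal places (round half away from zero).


BᵀP = [-20.5000 16.0000]
S = R + BᵀPB = [3/2] + [73.0000] = [74.5000]
BᵀPA = [-23.0000 -10.2500]
K = S⁻¹·BᵀPA = [-0.3087 -0.1376]
A−BK = [-2.6174 0.2248; -3.3826 0.2752]
AᵀP(A−BK) = [17.8993 -1.4144; -1.4144 0.1523]
P' = Q + AᵀP(A−BK) = [24.1493 -2.9144; -2.9144 1.1523]
tr(P') = 25.3016

25.3016


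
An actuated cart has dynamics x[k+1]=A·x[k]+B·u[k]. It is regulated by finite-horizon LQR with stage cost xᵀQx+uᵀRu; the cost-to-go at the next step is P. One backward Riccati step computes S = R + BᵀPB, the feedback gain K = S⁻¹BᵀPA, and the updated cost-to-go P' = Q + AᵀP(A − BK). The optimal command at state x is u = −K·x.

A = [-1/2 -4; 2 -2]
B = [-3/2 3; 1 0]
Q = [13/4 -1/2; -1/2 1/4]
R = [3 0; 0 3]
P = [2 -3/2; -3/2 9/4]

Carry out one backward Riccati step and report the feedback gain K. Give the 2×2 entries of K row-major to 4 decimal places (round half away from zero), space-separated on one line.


BᵀP = [-4.5000 4.5000; 6.0000 -4.5000]
S = R + BᵀPB = [3 0; 0 3] + [11.2500 -13.5000; -13.5000 18.0000] = [14.2500 -13.5000; -13.5000 21.0000]
BᵀPA = [11.2500 9.0000; -12.0000 -15.0000]
K = S⁻¹·BᵀPA = [0.6346 -0.1154; -0.1635 -0.7885]
A−BK = [0.9423 -1.8077; 1.3654 -1.8846]
AᵀP(A−BK) = [3.3990 -2.6635; -2.6635 6.2115]
P' = Q + AᵀP(A−BK) = [6.6490 -3.1635; -3.1635 6.4615]
tr(P') = 13.1106

0.6346 -0.1154 -0.1635 -0.7885


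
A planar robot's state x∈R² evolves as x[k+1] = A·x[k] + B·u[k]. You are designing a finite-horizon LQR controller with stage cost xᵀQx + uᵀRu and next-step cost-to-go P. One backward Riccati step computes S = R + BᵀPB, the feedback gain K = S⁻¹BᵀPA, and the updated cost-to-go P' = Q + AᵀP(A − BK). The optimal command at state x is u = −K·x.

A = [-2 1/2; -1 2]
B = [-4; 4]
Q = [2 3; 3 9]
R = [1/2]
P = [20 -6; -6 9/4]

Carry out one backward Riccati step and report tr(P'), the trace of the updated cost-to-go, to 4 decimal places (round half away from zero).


BᵀP = [-104.0000 33.0000]
S = R + BᵀPB = [1/2] + [548.0000] = [548.5000]
BᵀPA = [175.0000 14.0000]
K = S⁻¹·BᵀPA = [0.3191 0.0255]
A−BK = [-0.7238 0.6021; -2.2762 1.8979]
AᵀP(A−BK) = [2.4159 -1.9667; -1.9667 1.6427]
P' = Q + AᵀP(A−BK) = [4.4159 1.0333; 1.0333 10.6427]
tr(P') = 15.0586

15.0586


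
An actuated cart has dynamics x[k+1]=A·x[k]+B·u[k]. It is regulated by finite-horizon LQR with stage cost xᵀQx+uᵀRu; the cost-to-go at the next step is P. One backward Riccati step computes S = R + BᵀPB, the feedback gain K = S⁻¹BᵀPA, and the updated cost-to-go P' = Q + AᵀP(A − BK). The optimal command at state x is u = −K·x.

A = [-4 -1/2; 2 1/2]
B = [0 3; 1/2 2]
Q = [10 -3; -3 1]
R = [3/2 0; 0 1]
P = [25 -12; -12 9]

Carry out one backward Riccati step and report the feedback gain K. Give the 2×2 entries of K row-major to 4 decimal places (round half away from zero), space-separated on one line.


4.7967 0.8548 -1.6680 -0.2272

BᵀP = [-6.0000 4.5000; 51.0000 -18.0000]
S = R + BᵀPB = [3/2 0; 0 1] + [2.2500 -9.0000; -9.0000 117.0000] = [3.7500 -9.0000; -9.0000 118.0000]
BᵀPA = [33.0000 5.2500; -240.0000 -34.5000]
K = S⁻¹·BᵀPA = [4.7967 0.8548; -1.6680 -0.2272]
A−BK = [1.0041 0.1815; 2.9378 0.5270]
AᵀP(A−BK) = [69.3776 12.2697; 12.2697 2.1748]
P' = Q + AᵀP(A−BK) = [79.3776 9.2697; 9.2697 3.1748]
tr(P') = 82.5524


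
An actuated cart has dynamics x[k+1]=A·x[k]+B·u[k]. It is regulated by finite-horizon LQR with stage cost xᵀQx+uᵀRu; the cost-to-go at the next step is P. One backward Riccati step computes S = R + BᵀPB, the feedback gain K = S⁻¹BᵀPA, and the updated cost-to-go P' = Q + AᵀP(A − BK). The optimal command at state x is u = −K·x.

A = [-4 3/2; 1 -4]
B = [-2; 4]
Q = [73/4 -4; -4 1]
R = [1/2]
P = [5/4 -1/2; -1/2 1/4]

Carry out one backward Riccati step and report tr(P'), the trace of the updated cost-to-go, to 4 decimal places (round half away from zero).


21.0232

BᵀP = [-4.5000 2.0000]
S = R + BᵀPB = [1/2] + [17.0000] = [17.5000]
BᵀPA = [20.0000 -14.7500]
K = S⁻¹·BᵀPA = [1.1429 -0.8429]
A−BK = [-1.7143 -0.1857; -3.5714 -0.6286]
AᵀP(A−BK) = [1.3929 -0.3929; -0.3929 0.3804]
P' = Q + AᵀP(A−BK) = [19.6429 -4.3929; -4.3929 1.3804]
tr(P') = 21.0232


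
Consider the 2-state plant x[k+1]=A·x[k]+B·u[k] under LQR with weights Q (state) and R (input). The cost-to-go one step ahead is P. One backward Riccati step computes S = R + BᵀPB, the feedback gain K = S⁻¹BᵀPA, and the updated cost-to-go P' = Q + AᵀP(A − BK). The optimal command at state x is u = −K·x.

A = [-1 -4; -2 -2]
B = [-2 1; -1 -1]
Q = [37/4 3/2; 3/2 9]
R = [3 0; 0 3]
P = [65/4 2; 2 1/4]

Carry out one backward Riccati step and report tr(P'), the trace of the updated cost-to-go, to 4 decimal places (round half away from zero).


29.0230

BᵀP = [-34.5000 -4.2500; 14.2500 1.7500]
S = R + BᵀPB = [3 0; 0 3] + [73.2500 -30.2500; -30.2500 12.5000] = [76.2500 -30.2500; -30.2500 15.5000]
BᵀPA = [43.0000 146.5000; -17.7500 -60.5000]
K = S⁻¹·BᵀPA = [0.4856 1.6514; -0.1975 -0.6803]
A−BK = [0.1687 -0.0169; -1.7119 -1.0288]
AᵀP(A−BK) = [0.8644 2.9136; 2.9136 9.9086]
P' = Q + AᵀP(A−BK) = [10.1144 4.4136; 4.4136 18.9086]
tr(P') = 29.0230


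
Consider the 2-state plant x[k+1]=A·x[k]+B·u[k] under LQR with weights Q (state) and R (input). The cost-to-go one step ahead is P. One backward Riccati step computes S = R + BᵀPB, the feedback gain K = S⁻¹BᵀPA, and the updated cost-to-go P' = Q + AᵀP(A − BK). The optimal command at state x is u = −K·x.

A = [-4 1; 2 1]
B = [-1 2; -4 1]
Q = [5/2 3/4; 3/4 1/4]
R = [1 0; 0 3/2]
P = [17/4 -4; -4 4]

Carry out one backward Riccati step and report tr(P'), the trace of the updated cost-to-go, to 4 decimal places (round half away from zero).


9.9115

BᵀP = [11.7500 -12.0000; 4.5000 -4.0000]
S = R + BᵀPB = [1 0; 0 3/2] + [36.2500 11.5000; 11.5000 5.0000] = [37.2500 11.5000; 11.5000 6.5000]
BᵀPA = [-71.0000 -0.2500; -26.0000 0.5000]
K = S⁻¹·BᵀPA = [-1.4790 -0.0671; -1.3834 0.1957]
A−BK = [-2.7122 0.5415; -2.5324 0.5358]
AᵀP(A−BK) = [7.0262 -0.6780; -0.6780 0.1354]
P' = Q + AᵀP(A−BK) = [9.5262 0.0720; 0.0720 0.3854]
tr(P') = 9.9115


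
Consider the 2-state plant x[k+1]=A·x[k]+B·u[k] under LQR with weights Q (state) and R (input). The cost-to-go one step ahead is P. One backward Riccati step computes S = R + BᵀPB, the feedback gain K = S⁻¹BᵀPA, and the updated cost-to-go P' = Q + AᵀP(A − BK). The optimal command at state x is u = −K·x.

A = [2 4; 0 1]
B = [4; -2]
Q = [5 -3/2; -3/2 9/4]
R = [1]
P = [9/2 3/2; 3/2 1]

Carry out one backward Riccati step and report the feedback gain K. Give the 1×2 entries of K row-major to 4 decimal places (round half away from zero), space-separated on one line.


BᵀP = [15.0000 4.0000]
S = R + BᵀPB = [1] + [52.0000] = [53.0000]
BᵀPA = [30.0000 64.0000]
K = S⁻¹·BᵀPA = [0.5660 1.2075]
A−BK = [-0.2642 -0.8302; 1.1321 3.4151]
AᵀP(A−BK) = [1.0189 2.7736; 2.7736 7.7170]
P' = Q + AᵀP(A−BK) = [6.0189 1.2736; 1.2736 9.9670]
tr(P') = 15.9858

0.5660 1.2075


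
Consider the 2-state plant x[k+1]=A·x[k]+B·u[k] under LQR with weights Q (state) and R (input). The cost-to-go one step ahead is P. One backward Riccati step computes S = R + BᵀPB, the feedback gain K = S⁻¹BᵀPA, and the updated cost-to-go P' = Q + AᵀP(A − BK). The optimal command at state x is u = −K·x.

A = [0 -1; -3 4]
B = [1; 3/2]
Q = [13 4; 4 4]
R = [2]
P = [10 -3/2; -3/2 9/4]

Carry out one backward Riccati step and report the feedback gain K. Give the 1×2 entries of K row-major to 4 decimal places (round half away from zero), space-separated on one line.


BᵀP = [7.7500 1.8750]
S = R + BᵀPB = [2] + [10.5625] = [12.5625]
BᵀPA = [-5.6250 -0.2500]
K = S⁻¹·BᵀPA = [-0.4478 -0.0199]
A−BK = [0.4478 -0.9801; -2.3284 4.0299]
AᵀP(A−BK) = [17.7313 -31.6119; -31.6119 57.9950]
P' = Q + AᵀP(A−BK) = [30.7313 -27.6119; -27.6119 61.9950]
tr(P') = 92.7264

-0.4478 -0.0199


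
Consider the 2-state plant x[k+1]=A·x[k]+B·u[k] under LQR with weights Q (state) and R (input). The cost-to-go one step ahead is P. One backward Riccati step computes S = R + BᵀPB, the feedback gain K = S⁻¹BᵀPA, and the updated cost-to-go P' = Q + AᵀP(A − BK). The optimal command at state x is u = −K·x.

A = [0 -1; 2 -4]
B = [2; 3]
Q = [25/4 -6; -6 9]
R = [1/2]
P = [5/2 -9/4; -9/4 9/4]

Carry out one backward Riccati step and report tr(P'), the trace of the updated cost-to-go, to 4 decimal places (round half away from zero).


25.3333

BᵀP = [-1.7500 2.2500]
S = R + BᵀPB = [1/2] + [3.2500] = [3.7500]
BᵀPA = [4.5000 -7.2500]
K = S⁻¹·BᵀPA = [1.2000 -1.9333]
A−BK = [-2.4000 2.8667; -1.6000 1.8000]
AᵀP(A−BK) = [3.6000 -4.8000; -4.8000 6.4833]
P' = Q + AᵀP(A−BK) = [9.8500 -10.8000; -10.8000 15.4833]
tr(P') = 25.3333


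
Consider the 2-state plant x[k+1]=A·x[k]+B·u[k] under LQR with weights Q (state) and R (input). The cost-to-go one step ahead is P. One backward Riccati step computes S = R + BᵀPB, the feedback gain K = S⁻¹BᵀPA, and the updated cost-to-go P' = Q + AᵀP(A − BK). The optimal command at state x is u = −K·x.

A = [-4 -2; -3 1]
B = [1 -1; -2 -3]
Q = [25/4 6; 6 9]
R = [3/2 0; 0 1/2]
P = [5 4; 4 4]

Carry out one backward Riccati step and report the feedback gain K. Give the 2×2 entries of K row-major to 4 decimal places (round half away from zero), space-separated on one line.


BᵀP = [-3.0000 -4.0000; -17.0000 -16.0000]
S = R + BᵀPB = [3/2 0; 0 1/2] + [5.0000 15.0000; 15.0000 65.0000] = [6.5000 15.0000; 15.0000 65.5000]
BᵀPA = [24.0000 2.0000; 116.0000 18.0000]
K = S⁻¹·BᵀPA = [-0.8369 -0.6924; 1.9626 0.4334]
A−BK = [-1.2005 -0.8742; 1.2142 0.9153]
AᵀP(A−BK) = [4.4184 2.3462; 2.3462 1.5841]
P' = Q + AᵀP(A−BK) = [10.6684 8.3462; 8.3462 10.5841]
tr(P') = 21.2525

-0.8369 -0.6924 1.9626 0.4334


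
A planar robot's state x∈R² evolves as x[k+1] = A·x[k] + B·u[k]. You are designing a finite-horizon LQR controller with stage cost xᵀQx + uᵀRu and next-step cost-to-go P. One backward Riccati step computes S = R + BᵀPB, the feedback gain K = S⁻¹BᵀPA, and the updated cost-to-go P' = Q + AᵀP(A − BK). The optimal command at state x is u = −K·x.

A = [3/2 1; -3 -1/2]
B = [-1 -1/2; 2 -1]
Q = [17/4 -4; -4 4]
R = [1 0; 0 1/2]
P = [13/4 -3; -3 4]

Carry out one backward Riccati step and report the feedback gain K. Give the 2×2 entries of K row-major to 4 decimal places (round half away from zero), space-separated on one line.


-1.3978 -0.5120 0.2818 -0.2762

BᵀP = [-9.2500 11.0000; 1.3750 -2.5000]
S = R + BᵀPB = [1 0; 0 1/2] + [31.2500 -6.3750; -6.3750 1.8125] = [32.2500 -6.3750; -6.3750 2.3125]
BᵀPA = [-46.8750 -14.7500; 9.5625 2.6250]
K = S⁻¹·BᵀPA = [-1.3978 -0.5120; 0.2818 -0.2762]
A−BK = [0.2431 0.3499; 0.0773 0.2477]
AᵀP(A−BK) = [2.0967 0.7680; 0.7680 0.4236]
P' = Q + AᵀP(A−BK) = [6.3467 -3.2320; -3.2320 4.4236]
tr(P') = 10.7703


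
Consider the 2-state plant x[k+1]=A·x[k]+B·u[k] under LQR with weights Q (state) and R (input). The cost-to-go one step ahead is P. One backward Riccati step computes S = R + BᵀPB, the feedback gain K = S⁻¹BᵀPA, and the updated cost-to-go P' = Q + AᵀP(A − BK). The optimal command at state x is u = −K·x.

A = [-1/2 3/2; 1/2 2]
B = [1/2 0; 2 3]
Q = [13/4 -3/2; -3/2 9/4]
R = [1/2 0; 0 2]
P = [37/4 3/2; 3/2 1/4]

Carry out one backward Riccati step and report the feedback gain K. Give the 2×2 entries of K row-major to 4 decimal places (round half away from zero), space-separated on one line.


BᵀP = [7.6250 1.2500; 4.5000 0.7500]
S = R + BᵀPB = [1/2 0; 0 2] + [6.3125 3.7500; 3.7500 2.2500] = [6.8125 3.7500; 3.7500 4.2500]
BᵀPA = [-3.1875 13.9375; -1.8750 8.2500]
K = S⁻¹·BᵀPA = [-0.4376 1.9003; -0.0551 0.2644]
A−BK = [-0.2812 0.5498; 1.5404 -2.5939]
AᵀP(A−BK) = [0.1270 -0.5094; -0.5094 2.1453]
P' = Q + AᵀP(A−BK) = [3.3770 -2.0094; -2.0094 4.3953]
tr(P') = 7.7723

-0.4376 1.9003 -0.0551 0.2644


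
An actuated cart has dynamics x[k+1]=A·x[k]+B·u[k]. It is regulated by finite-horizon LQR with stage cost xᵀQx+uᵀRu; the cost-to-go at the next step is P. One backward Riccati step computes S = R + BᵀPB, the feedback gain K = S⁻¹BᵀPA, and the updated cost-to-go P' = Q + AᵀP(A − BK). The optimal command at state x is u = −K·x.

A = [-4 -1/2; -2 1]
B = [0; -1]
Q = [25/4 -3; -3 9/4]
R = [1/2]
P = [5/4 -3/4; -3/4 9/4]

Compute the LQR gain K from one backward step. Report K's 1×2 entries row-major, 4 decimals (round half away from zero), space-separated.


0.5455 -0.9545

BᵀP = [0.7500 -2.2500]
S = R + BᵀPB = [1/2] + [2.2500] = [2.7500]
BᵀPA = [1.5000 -2.6250]
K = S⁻¹·BᵀPA = [0.5455 -0.9545]
A−BK = [-4.0000 -0.5000; -1.4545 0.0455]
AᵀP(A−BK) = [16.1818 1.6818; 1.6818 0.8068]
P' = Q + AᵀP(A−BK) = [22.4318 -1.3182; -1.3182 3.0568]
tr(P') = 25.4886


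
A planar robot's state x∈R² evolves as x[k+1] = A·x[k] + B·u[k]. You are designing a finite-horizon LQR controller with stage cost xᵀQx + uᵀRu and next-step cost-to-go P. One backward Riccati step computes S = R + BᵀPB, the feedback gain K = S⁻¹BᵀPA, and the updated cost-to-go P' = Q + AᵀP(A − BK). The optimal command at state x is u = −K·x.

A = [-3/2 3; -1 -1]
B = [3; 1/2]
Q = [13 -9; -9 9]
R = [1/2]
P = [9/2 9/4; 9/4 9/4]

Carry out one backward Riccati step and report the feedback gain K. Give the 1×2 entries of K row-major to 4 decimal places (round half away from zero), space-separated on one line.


BᵀP = [14.6250 7.8750]
S = R + BᵀPB = [1/2] + [47.8125] = [48.3125]
BᵀPA = [-29.8125 36.0000]
K = S⁻¹·BᵀPA = [-0.6171 0.7451]
A−BK = [0.3512 0.7646; -0.6915 -1.3726]
AᵀP(A−BK) = [0.7284 0.8397; 0.8397 2.4246]
P' = Q + AᵀP(A−BK) = [13.7284 -8.1603; -8.1603 11.4246]
tr(P') = 25.1531

-0.6171 0.7451


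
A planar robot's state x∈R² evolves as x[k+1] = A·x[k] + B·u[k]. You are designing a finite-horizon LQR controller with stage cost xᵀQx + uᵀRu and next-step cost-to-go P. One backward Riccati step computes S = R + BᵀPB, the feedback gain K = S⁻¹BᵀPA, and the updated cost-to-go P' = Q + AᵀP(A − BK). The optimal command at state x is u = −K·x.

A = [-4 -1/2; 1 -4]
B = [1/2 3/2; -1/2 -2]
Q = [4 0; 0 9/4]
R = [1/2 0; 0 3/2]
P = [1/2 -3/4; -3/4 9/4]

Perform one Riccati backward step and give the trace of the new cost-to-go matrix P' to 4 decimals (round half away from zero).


BᵀP = [0.6250 -1.5000; 2.2500 -5.6250]
S = R + BᵀPB = [1/2 0; 0 3/2] + [1.0625 3.9375; 3.9375 14.6250] = [1.5625 3.9375; 3.9375 16.1250]
BᵀPA = [-4.0000 5.6875; -14.6250 21.3750]
K = S⁻¹·BᵀPA = [-0.7134 0.7787; -0.7328 1.1354]
A−BK = [-2.5441 -2.5925; -0.8222 -1.3398]
AᵀP(A−BK) = [2.6796 0.0955; 0.0955 4.4262]
P' = Q + AᵀP(A−BK) = [6.6796 0.0955; 0.0955 6.6762]
tr(P') = 13.3558

13.3558


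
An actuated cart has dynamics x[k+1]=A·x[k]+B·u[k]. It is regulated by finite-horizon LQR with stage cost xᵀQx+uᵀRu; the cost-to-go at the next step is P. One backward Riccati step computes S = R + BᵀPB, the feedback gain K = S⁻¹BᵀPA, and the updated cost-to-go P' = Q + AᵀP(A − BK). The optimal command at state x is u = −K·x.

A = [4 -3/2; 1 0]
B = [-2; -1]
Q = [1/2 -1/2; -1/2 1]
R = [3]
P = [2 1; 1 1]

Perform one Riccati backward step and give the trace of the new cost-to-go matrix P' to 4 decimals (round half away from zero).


10.4219

BᵀP = [-5.0000 -3.0000]
S = R + BᵀPB = [3] + [13.0000] = [16.0000]
BᵀPA = [-23.0000 7.5000]
K = S⁻¹·BᵀPA = [-1.4375 0.4688]
A−BK = [1.1250 -0.5625; -0.4375 0.4688]
AᵀP(A−BK) = [7.9375 -2.7188; -2.7188 0.9844]
P' = Q + AᵀP(A−BK) = [8.4375 -3.2188; -3.2188 1.9844]
tr(P') = 10.4219


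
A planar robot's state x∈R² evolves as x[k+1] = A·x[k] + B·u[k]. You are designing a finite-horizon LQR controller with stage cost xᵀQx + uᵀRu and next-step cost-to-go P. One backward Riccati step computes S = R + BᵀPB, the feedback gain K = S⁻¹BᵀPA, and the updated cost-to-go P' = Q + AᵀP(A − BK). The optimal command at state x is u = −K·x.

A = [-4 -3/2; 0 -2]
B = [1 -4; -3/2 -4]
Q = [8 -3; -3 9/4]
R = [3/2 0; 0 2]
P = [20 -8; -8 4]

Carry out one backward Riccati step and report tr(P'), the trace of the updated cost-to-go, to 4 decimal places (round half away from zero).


BᵀP = [32.0000 -14.0000; -48.0000 16.0000]
S = R + BᵀPB = [3/2 0; 0 2] + [53.0000 -72.0000; -72.0000 128.0000] = [54.5000 -72.0000; -72.0000 130.0000]
BᵀPA = [-128.0000 -20.0000; 192.0000 40.0000]
K = S⁻¹·BᵀPA = [-1.4813 0.1473; 0.6565 0.3893]
A−BK = [0.1073 -0.0902; 0.4040 -0.2220]
AᵀP(A−BK) = [4.3430 0.1136; 0.1136 0.3751]
P' = Q + AᵀP(A−BK) = [12.3430 -2.8864; -2.8864 2.6251]
tr(P') = 14.9680

14.9680


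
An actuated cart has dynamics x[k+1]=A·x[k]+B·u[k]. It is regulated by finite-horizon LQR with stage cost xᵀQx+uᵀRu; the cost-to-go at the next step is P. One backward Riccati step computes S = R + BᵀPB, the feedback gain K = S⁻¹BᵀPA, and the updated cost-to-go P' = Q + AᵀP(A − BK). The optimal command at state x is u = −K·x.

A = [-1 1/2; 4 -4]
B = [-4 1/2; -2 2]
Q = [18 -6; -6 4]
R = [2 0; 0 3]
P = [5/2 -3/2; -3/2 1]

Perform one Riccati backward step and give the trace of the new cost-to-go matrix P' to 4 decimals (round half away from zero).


BᵀP = [-7.0000 4.0000; -1.7500 1.2500]
S = R + BᵀPB = [2 0; 0 3] + [20.0000 4.5000; 4.5000 1.6250] = [22.0000 4.5000; 4.5000 4.6250]
BᵀPA = [23.0000 -19.5000; 6.7500 -5.8750]
K = S⁻¹·BᵀPA = [0.9325 -0.7822; 0.5521 -0.5092]
A−BK = [2.4540 -2.3742; 4.7607 -4.5460]
AᵀP(A−BK) = [5.3252 -4.8221; -4.8221 4.3804]
P' = Q + AᵀP(A−BK) = [23.3252 -10.8221; -10.8221 8.3804]
tr(P') = 31.7055

31.7055


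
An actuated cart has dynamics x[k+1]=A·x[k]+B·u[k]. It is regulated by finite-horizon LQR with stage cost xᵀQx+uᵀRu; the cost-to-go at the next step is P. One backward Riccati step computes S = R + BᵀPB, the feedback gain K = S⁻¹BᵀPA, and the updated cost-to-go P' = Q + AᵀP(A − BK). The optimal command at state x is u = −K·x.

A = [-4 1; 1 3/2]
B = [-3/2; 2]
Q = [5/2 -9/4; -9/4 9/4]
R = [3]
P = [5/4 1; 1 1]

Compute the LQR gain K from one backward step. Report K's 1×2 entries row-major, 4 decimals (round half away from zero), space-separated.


0.0000 0.2295

BᵀP = [0.1250 0.5000]
S = R + BᵀPB = [3] + [0.8125] = [3.8125]
BᵀPA = [0.0000 0.8750]
K = S⁻¹·BᵀPA = [0.0000 0.2295]
A−BK = [-4.0000 1.3443; 1.0000 1.0410]
AᵀP(A−BK) = [13.0000 -8.5000; -8.5000 6.2992]
P' = Q + AᵀP(A−BK) = [15.5000 -10.7500; -10.7500 8.5492]
tr(P') = 24.0492


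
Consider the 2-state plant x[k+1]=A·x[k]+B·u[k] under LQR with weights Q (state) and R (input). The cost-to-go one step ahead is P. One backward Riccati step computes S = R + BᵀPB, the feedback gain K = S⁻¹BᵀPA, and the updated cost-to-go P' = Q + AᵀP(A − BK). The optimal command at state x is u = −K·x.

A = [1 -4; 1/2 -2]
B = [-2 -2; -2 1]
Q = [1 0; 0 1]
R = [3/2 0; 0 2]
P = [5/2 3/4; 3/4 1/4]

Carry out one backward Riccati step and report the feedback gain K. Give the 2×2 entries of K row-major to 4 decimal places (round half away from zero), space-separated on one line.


BᵀP = [-6.5000 -2.0000; -4.2500 -1.2500]
S = R + BᵀPB = [3/2 0; 0 2] + [17.0000 11.0000; 11.0000 7.2500] = [18.5000 11.0000; 11.0000 9.2500]
BᵀPA = [-7.5000 30.0000; -4.8750 19.5000]
K = S⁻¹·BᵀPA = [-0.3142 1.2569; -0.1534 0.6135]
A−BK = [0.0648 -0.2594; 0.0249 -0.0998]
AᵀP(A−BK) = [0.2082 -0.8329; -0.8329 3.3317]
P' = Q + AᵀP(A−BK) = [1.2082 -0.8329; -0.8329 4.3317]
tr(P') = 5.5399

-0.3142 1.2569 -0.1534 0.6135


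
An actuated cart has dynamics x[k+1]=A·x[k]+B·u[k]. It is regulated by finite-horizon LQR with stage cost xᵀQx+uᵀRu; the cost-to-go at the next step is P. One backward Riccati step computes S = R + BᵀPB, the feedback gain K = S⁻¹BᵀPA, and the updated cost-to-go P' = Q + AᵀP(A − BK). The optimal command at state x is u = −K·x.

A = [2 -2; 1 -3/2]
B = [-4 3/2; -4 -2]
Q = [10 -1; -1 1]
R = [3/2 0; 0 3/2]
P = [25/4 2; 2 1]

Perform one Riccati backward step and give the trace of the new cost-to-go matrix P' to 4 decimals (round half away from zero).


BᵀP = [-33.0000 -12.0000; 5.3750 1.0000]
S = R + BᵀPB = [3/2 0; 0 3/2] + [180.0000 -25.5000; -25.5000 6.0625] = [181.5000 -25.5000; -25.5000 7.5625]
BᵀPA = [-78.0000 84.0000; 11.7500 -12.2500]
K = S⁻¹·BᵀPA = [-0.4018 0.4470; 0.1988 -0.1127]
A−BK = [0.0945 -0.0431; -0.2096 0.0626]
AᵀP(A−BK) = [0.3220 -0.3117; -0.3117 0.3235]
P' = Q + AᵀP(A−BK) = [10.3220 -1.3117; -1.3117 1.3235]
tr(P') = 11.6455

11.6455


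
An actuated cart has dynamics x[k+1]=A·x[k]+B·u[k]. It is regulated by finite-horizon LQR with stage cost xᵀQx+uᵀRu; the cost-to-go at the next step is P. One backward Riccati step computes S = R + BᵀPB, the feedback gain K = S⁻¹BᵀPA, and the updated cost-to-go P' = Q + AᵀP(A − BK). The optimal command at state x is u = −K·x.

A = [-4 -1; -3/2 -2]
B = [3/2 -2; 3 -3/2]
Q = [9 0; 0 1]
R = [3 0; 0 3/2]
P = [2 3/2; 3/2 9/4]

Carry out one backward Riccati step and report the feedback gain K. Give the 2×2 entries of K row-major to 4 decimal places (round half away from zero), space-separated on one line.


BᵀP = [7.5000 9.0000; -6.2500 -6.3750]
S = R + BᵀPB = [3 0; 0 3/2] + [38.2500 -28.5000; -28.5000 22.0625] = [41.2500 -28.5000; -28.5000 23.5625]
BᵀPA = [-43.5000 -25.5000; 34.5625 19.0000]
K = S⁻¹·BᵀPA = [-0.2501 -0.3716; 1.1644 0.3569]
A−BK = [-1.2962 0.2712; 0.9968 -0.3499]
AᵀP(A−BK) = [3.9409 0.5001; 0.5001 0.7432]
P' = Q + AᵀP(A−BK) = [12.9409 0.5001; 0.5001 1.7432]
tr(P') = 14.6840

-0.2501 -0.3716 1.1644 0.3569


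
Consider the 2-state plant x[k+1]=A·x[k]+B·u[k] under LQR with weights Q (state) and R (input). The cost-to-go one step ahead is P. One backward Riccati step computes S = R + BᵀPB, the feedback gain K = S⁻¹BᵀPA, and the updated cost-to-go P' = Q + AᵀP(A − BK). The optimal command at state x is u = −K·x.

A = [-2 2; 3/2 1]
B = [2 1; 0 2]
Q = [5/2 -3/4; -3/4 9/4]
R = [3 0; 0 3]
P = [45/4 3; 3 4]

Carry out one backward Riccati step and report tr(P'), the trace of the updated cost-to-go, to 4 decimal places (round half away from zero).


BᵀP = [22.5000 6.0000; 17.2500 11.0000]
S = R + BᵀPB = [3 0; 0 3] + [45.0000 34.5000; 34.5000 39.2500] = [48.0000 34.5000; 34.5000 42.2500]
BᵀPA = [-36.0000 51.0000; -18.0000 45.5000]
K = S⁻¹·BᵀPA = [-1.0743 0.6983; 0.4512 0.5067]
A−BK = [-0.3026 0.0967; 0.5976 -0.0134]
AᵀP(A−BK) = [5.4467 -1.7404; -1.7404 2.3312]
P' = Q + AᵀP(A−BK) = [7.9467 -2.4904; -2.4904 4.5812]
tr(P') = 12.5280

12.5280


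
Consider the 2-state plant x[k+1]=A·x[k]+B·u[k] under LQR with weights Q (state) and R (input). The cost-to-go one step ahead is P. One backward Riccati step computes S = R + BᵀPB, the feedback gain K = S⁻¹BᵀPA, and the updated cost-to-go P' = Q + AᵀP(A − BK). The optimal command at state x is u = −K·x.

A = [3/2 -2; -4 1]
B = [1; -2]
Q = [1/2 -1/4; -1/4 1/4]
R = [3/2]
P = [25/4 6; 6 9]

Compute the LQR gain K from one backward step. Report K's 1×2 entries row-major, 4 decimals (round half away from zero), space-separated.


1.9937 -0.0253

BᵀP = [-5.7500 -12.0000]
S = R + BᵀPB = [3/2] + [18.2500] = [19.7500]
BᵀPA = [39.3750 -0.5000]
K = S⁻¹·BᵀPA = [1.9937 -0.0253]
A−BK = [-0.4937 -1.9747; -0.0127 0.9494]
AᵀP(A−BK) = [7.5617 3.2468; 3.2468 9.9873]
P' = Q + AᵀP(A−BK) = [8.0617 2.9968; 2.9968 10.2373]
tr(P') = 18.2991


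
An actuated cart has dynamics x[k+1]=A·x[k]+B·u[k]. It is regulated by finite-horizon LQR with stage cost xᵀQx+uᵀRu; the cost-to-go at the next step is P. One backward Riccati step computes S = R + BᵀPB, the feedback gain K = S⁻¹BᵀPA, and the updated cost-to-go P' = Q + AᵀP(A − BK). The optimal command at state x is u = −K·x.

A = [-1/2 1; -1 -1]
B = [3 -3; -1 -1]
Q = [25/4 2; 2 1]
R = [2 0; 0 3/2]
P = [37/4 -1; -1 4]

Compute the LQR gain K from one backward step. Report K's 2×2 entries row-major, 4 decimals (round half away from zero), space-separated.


BᵀP = [28.7500 -7.0000; -26.7500 -1.0000]
S = R + BᵀPB = [2 0; 0 3/2] + [93.2500 -79.2500; -79.2500 81.2500] = [95.2500 -79.2500; -79.2500 82.7500]
BᵀPA = [-7.3750 35.7500; 14.3750 -25.7500]
K = S⁻¹·BᵀPA = [0.3303 0.5730; 0.4900 0.2376]
A−BK = [-0.0208 -0.0062; -0.1797 -0.1894]
AᵀP(A−BK) = [0.7040 0.6854; 0.6854 0.8828]
P' = Q + AᵀP(A−BK) = [6.9540 2.6854; 2.6854 1.8828]
tr(P') = 8.8369

0.3303 0.5730 0.4900 0.2376


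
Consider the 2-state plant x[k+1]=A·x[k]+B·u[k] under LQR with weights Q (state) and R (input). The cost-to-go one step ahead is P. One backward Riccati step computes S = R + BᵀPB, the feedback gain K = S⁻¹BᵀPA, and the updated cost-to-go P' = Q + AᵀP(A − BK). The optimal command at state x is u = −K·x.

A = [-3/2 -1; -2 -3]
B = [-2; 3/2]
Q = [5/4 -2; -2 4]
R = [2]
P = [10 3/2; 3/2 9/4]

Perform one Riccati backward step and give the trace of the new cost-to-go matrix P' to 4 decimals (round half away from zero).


60.1486

BᵀP = [-17.7500 0.3750]
S = R + BᵀPB = [2] + [36.0625] = [38.0625]
BᵀPA = [25.8750 16.6250]
K = S⁻¹·BᵀPA = [0.6798 0.4368]
A−BK = [-0.1404 -0.1264; -3.0197 -3.6552]
AᵀP(A−BK) = [22.9101 26.9483; 26.9483 31.9885]
P' = Q + AᵀP(A−BK) = [24.1601 24.9483; 24.9483 35.9885]
tr(P') = 60.1486


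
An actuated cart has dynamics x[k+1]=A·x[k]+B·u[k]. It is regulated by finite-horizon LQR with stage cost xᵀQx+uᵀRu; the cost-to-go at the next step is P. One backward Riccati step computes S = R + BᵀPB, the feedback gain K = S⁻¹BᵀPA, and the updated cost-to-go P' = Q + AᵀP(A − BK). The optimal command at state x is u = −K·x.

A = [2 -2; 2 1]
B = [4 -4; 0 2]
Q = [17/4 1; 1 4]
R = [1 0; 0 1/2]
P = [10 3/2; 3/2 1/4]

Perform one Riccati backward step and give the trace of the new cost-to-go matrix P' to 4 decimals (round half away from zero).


8.6338

BᵀP = [40.0000 6.0000; -37.0000 -5.5000]
S = R + BᵀPB = [1 0; 0 1/2] + [160.0000 -148.0000; -148.0000 137.0000] = [161.0000 -148.0000; -148.0000 137.5000]
BᵀPA = [92.0000 -74.0000; -85.0000 68.5000]
K = S⁻¹·BᵀPA = [0.2998 -0.1585; -0.2955 0.3276]
A−BK = [-0.3812 -0.0557; 2.5910 0.3448]
AᵀP(A−BK) = [0.3019 -0.0739; -0.0739 0.0819]
P' = Q + AᵀP(A−BK) = [4.5519 0.9261; 0.9261 4.0819]
tr(P') = 8.6338
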